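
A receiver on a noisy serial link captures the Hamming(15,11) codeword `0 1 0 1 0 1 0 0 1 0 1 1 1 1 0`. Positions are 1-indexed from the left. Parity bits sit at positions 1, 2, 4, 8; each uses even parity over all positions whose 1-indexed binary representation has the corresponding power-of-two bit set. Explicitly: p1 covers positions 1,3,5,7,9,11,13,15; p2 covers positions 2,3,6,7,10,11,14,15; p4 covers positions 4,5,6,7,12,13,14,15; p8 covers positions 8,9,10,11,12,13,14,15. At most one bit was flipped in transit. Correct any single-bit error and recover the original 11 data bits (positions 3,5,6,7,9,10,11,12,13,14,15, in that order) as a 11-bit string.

s1: b1⊕b3⊕b5⊕b7⊕b9⊕b11⊕b13⊕b15 = 0⊕0⊕0⊕0⊕1⊕1⊕1⊕0 = 1
s2: b2⊕b3⊕b6⊕b7⊕b10⊕b11⊕b14⊕b15 = 1⊕0⊕1⊕0⊕0⊕1⊕1⊕0 = 0
s4: b4⊕b5⊕b6⊕b7⊕b12⊕b13⊕b14⊕b15 = 1⊕0⊕1⊕0⊕1⊕1⊕1⊕0 = 1
s8: b8⊕b9⊕b10⊕b11⊕b12⊕b13⊕b14⊕b15 = 0⊕1⊕0⊕1⊕1⊕1⊕1⊕0 = 1
Syndrome (s8...s1) = 1101 → position 13.
Flip bit 13: corrected codeword = 010101001011010
Data bits at positions 3,5,6,7,9,10,11,12,13,14,15: 00101011010

00101011010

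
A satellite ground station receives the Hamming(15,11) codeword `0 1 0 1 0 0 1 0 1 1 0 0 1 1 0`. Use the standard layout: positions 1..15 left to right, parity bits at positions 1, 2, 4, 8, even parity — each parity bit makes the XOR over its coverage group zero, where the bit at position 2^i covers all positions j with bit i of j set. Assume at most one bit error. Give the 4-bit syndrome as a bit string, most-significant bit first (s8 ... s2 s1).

s1: b1⊕b3⊕b5⊕b7⊕b9⊕b11⊕b13⊕b15 = 0⊕0⊕0⊕1⊕1⊕0⊕1⊕0 = 1
s2: b2⊕b3⊕b6⊕b7⊕b10⊕b11⊕b14⊕b15 = 1⊕0⊕0⊕1⊕1⊕0⊕1⊕0 = 0
s4: b4⊕b5⊕b6⊕b7⊕b12⊕b13⊕b14⊕b15 = 1⊕0⊕0⊕1⊕0⊕1⊕1⊕0 = 0
s8: b8⊕b9⊕b10⊕b11⊕b12⊕b13⊕b14⊕b15 = 0⊕1⊕1⊕0⊕0⊕1⊕1⊕0 = 0
Syndrome (s8...s1) = 0001 → position 1.

0001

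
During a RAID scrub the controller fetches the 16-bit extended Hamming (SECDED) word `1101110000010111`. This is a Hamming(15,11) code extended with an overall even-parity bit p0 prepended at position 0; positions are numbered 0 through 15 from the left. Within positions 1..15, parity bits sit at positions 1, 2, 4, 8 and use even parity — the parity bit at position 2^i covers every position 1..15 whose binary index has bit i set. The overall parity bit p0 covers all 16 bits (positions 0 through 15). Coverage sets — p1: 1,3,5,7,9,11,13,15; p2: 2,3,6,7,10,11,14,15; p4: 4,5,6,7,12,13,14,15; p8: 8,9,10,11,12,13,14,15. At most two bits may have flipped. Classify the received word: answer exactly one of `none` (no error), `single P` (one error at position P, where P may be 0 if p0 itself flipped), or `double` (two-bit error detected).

single 4

s1: b1⊕b3⊕b5⊕b7⊕b9⊕b11⊕b13⊕b15 = 1⊕1⊕1⊕0⊕0⊕1⊕1⊕1 = 0
s2: b2⊕b3⊕b6⊕b7⊕b10⊕b11⊕b14⊕b15 = 0⊕1⊕0⊕0⊕0⊕1⊕1⊕1 = 0
s4: b4⊕b5⊕b6⊕b7⊕b12⊕b13⊕b14⊕b15 = 1⊕1⊕0⊕0⊕0⊕1⊕1⊕1 = 1
s8: b8⊕b9⊕b10⊕b11⊕b12⊕b13⊕b14⊕b15 = 0⊕0⊕0⊕1⊕0⊕1⊕1⊕1 = 0
Syndrome (s8...s1) = 0100 → position 4.
Overall parity (XOR of all 16 bits, including p0): 1⊕1⊕0⊕1⊕1⊕1⊕0⊕0⊕0⊕0⊕0⊕1⊕0⊕1⊕1⊕1 = 1
Overall=1, syndrome position=4 → single-bit error at position 4.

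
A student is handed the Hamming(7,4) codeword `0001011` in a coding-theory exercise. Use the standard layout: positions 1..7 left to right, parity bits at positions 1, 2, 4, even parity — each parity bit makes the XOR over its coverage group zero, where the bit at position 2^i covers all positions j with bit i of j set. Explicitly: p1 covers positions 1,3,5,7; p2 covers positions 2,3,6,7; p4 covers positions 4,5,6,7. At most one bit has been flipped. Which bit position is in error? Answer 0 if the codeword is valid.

s1: b1⊕b3⊕b5⊕b7 = 0⊕0⊕0⊕1 = 1
s2: b2⊕b3⊕b6⊕b7 = 0⊕0⊕1⊕1 = 0
s4: b4⊕b5⊕b6⊕b7 = 1⊕0⊕1⊕1 = 1
Syndrome (s4...s1) = 101 → position 5.

5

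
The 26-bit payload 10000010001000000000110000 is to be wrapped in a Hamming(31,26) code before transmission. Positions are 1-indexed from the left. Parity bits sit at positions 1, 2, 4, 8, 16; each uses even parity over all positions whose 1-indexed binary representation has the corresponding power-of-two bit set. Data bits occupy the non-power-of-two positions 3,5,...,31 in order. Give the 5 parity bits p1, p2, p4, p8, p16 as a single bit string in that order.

01100

Place data bits at non-power-of-two positions: b3=1, b5=0, b6=0, b7=0, b9=0, b10=0, b11=1, b12=0, b13=0, b14=0, b15=1, b17=0, b18=0, b19=0, b20=0, b21=0, b22=0, b23=0, b24=0, b25=0, b26=1, b27=1, b28=0, b29=0, b30=0, b31=0.
p1 = XOR of data positions {3,5,7,9,11,13,15,17,19,21,23,25,27,29,31} = 1⊕0⊕0⊕0⊕1⊕0⊕1⊕0⊕0⊕0⊕0⊕0⊕1⊕0⊕0 = 0
p2 = XOR of data positions {3,6,7,10,11,14,15,18,19,22,23,26,27,30,31} = 1⊕0⊕0⊕0⊕1⊕0⊕1⊕0⊕0⊕0⊕0⊕1⊕1⊕0⊕0 = 1
p4 = XOR of data positions {5,6,7,12,13,14,15,20,21,22,23,28,29,30,31} = 0⊕0⊕0⊕0⊕0⊕0⊕1⊕0⊕0⊕0⊕0⊕0⊕0⊕0⊕0 = 1
p8 = XOR of data positions {9,10,11,12,13,14,15,24,25,26,27,28,29,30,31} = 0⊕0⊕1⊕0⊕0⊕0⊕1⊕0⊕0⊕1⊕1⊕0⊕0⊕0⊕0 = 0
p16 = XOR of data positions {17,18,19,20,21,22,23,24,25,26,27,28,29,30,31} = 0⊕0⊕0⊕0⊕0⊕0⊕0⊕0⊕0⊕1⊕1⊕0⊕0⊕0⊕0 = 0
Parity bits p1,p2,p4,p8,p16 = 01100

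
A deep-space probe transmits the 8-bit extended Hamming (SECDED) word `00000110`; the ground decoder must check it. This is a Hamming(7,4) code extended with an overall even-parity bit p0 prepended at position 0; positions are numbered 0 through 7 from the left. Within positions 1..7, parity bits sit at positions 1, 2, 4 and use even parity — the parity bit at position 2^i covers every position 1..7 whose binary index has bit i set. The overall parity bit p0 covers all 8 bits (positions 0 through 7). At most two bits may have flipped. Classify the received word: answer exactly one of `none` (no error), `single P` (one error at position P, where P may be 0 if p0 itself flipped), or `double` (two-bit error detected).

double

s1: b1⊕b3⊕b5⊕b7 = 0⊕0⊕1⊕0 = 1
s2: b2⊕b3⊕b6⊕b7 = 0⊕0⊕1⊕0 = 1
s4: b4⊕b5⊕b6⊕b7 = 0⊕1⊕1⊕0 = 0
Syndrome (s4...s1) = 011 → position 3.
Overall parity (XOR of all 8 bits, including p0): 0⊕0⊕0⊕0⊕0⊕1⊕1⊕0 = 0
Overall=0, syndrome position=3 → double-bit error detected (uncorrectable).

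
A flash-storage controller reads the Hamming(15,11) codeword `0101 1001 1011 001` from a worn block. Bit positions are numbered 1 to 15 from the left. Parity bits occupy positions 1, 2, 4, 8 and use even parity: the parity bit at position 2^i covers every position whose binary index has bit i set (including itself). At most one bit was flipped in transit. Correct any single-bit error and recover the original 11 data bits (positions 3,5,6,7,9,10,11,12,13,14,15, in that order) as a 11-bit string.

01001111001

s1: b1⊕b3⊕b5⊕b7⊕b9⊕b11⊕b13⊕b15 = 0⊕0⊕1⊕0⊕1⊕1⊕0⊕1 = 0
s2: b2⊕b3⊕b6⊕b7⊕b10⊕b11⊕b14⊕b15 = 1⊕0⊕0⊕0⊕0⊕1⊕0⊕1 = 1
s4: b4⊕b5⊕b6⊕b7⊕b12⊕b13⊕b14⊕b15 = 1⊕1⊕0⊕0⊕1⊕0⊕0⊕1 = 0
s8: b8⊕b9⊕b10⊕b11⊕b12⊕b13⊕b14⊕b15 = 1⊕1⊕0⊕1⊕1⊕0⊕0⊕1 = 1
Syndrome (s8...s1) = 1010 → position 10.
Flip bit 10: corrected codeword = 010110011111001
Data bits at positions 3,5,6,7,9,10,11,12,13,14,15: 01001111001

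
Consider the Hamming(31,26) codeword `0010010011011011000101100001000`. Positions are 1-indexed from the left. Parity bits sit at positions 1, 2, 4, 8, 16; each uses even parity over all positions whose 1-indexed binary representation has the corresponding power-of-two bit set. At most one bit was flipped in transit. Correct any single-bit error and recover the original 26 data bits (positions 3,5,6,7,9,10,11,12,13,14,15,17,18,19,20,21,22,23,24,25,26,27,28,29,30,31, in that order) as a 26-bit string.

s1: b1⊕b3⊕b5⊕b7⊕b9⊕b11⊕b13⊕b15⊕b17⊕b19⊕b21⊕b23⊕b25⊕b27⊕b29⊕b31 = 0⊕1⊕0⊕0⊕1⊕0⊕1⊕1⊕0⊕0⊕0⊕1⊕0⊕0⊕0⊕0 = 1
s2: b2⊕b3⊕b6⊕b7⊕b10⊕b11⊕b14⊕b15⊕b18⊕b19⊕b22⊕b23⊕b26⊕b27⊕b30⊕b31 = 0⊕1⊕1⊕0⊕1⊕0⊕0⊕1⊕0⊕0⊕1⊕1⊕0⊕0⊕0⊕0 = 0
s4: b4⊕b5⊕b6⊕b7⊕b12⊕b13⊕b14⊕b15⊕b20⊕b21⊕b22⊕b23⊕b28⊕b29⊕b30⊕b31 = 0⊕0⊕1⊕0⊕1⊕1⊕0⊕1⊕1⊕0⊕1⊕1⊕1⊕0⊕0⊕0 = 0
s8: b8⊕b9⊕b10⊕b11⊕b12⊕b13⊕b14⊕b15⊕b24⊕b25⊕b26⊕b27⊕b28⊕b29⊕b30⊕b31 = 0⊕1⊕1⊕0⊕1⊕1⊕0⊕1⊕0⊕0⊕0⊕0⊕1⊕0⊕0⊕0 = 0
s16: b16⊕b17⊕b18⊕b19⊕b20⊕b21⊕b22⊕b23⊕b24⊕b25⊕b26⊕b27⊕b28⊕b29⊕b30⊕b31 = 1⊕0⊕0⊕0⊕1⊕0⊕1⊕1⊕0⊕0⊕0⊕0⊕1⊕0⊕0⊕0 = 1
Syndrome (s16...s1) = 10001 → position 17.
Flip bit 17: corrected codeword = 0010010011011011100101100001000
Data bits at positions 3,5,6,7,9,10,11,12,13,14,15,17,18,19,20,21,22,23,24,25,26,27,28,29,30,31: 10101101101100101100001000

10101101101100101100001000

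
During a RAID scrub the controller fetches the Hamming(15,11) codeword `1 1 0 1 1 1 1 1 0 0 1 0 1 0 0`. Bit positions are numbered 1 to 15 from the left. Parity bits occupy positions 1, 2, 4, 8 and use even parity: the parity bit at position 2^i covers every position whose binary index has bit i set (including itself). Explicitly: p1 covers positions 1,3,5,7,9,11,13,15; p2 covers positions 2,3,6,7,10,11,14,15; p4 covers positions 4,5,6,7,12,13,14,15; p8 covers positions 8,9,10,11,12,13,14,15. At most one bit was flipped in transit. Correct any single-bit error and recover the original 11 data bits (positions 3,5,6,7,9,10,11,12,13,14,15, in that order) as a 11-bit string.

s1: b1⊕b3⊕b5⊕b7⊕b9⊕b11⊕b13⊕b15 = 1⊕0⊕1⊕1⊕0⊕1⊕1⊕0 = 1
s2: b2⊕b3⊕b6⊕b7⊕b10⊕b11⊕b14⊕b15 = 1⊕0⊕1⊕1⊕0⊕1⊕0⊕0 = 0
s4: b4⊕b5⊕b6⊕b7⊕b12⊕b13⊕b14⊕b15 = 1⊕1⊕1⊕1⊕0⊕1⊕0⊕0 = 1
s8: b8⊕b9⊕b10⊕b11⊕b12⊕b13⊕b14⊕b15 = 1⊕0⊕0⊕1⊕0⊕1⊕0⊕0 = 1
Syndrome (s8...s1) = 1101 → position 13.
Flip bit 13: corrected codeword = 110111110010000
Data bits at positions 3,5,6,7,9,10,11,12,13,14,15: 01110010000

01110010000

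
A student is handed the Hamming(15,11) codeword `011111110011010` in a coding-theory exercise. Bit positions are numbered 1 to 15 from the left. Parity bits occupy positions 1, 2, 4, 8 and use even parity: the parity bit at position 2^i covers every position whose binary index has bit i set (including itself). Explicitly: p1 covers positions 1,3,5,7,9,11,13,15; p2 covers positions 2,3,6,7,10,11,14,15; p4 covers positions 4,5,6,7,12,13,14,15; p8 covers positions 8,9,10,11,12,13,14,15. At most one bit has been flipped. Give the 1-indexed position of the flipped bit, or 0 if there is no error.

0

s1: b1⊕b3⊕b5⊕b7⊕b9⊕b11⊕b13⊕b15 = 0⊕1⊕1⊕1⊕0⊕1⊕0⊕0 = 0
s2: b2⊕b3⊕b6⊕b7⊕b10⊕b11⊕b14⊕b15 = 1⊕1⊕1⊕1⊕0⊕1⊕1⊕0 = 0
s4: b4⊕b5⊕b6⊕b7⊕b12⊕b13⊕b14⊕b15 = 1⊕1⊕1⊕1⊕1⊕0⊕1⊕0 = 0
s8: b8⊕b9⊕b10⊕b11⊕b12⊕b13⊕b14⊕b15 = 1⊕0⊕0⊕1⊕1⊕0⊕1⊕0 = 0
Syndrome (s8...s1) = 0000 → position 0 (no error).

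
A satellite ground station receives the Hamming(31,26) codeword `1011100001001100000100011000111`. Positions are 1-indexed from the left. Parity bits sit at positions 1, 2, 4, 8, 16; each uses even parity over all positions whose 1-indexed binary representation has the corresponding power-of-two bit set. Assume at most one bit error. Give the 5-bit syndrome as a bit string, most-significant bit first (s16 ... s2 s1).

00011

s1: b1⊕b3⊕b5⊕b7⊕b9⊕b11⊕b13⊕b15⊕b17⊕b19⊕b21⊕b23⊕b25⊕b27⊕b29⊕b31 = 1⊕1⊕1⊕0⊕0⊕0⊕1⊕0⊕0⊕0⊕0⊕0⊕1⊕0⊕1⊕1 = 1
s2: b2⊕b3⊕b6⊕b7⊕b10⊕b11⊕b14⊕b15⊕b18⊕b19⊕b22⊕b23⊕b26⊕b27⊕b30⊕b31 = 0⊕1⊕0⊕0⊕1⊕0⊕1⊕0⊕0⊕0⊕0⊕0⊕0⊕0⊕1⊕1 = 1
s4: b4⊕b5⊕b6⊕b7⊕b12⊕b13⊕b14⊕b15⊕b20⊕b21⊕b22⊕b23⊕b28⊕b29⊕b30⊕b31 = 1⊕1⊕0⊕0⊕0⊕1⊕1⊕0⊕1⊕0⊕0⊕0⊕0⊕1⊕1⊕1 = 0
s8: b8⊕b9⊕b10⊕b11⊕b12⊕b13⊕b14⊕b15⊕b24⊕b25⊕b26⊕b27⊕b28⊕b29⊕b30⊕b31 = 0⊕0⊕1⊕0⊕0⊕1⊕1⊕0⊕1⊕1⊕0⊕0⊕0⊕1⊕1⊕1 = 0
s16: b16⊕b17⊕b18⊕b19⊕b20⊕b21⊕b22⊕b23⊕b24⊕b25⊕b26⊕b27⊕b28⊕b29⊕b30⊕b31 = 0⊕0⊕0⊕0⊕1⊕0⊕0⊕0⊕1⊕1⊕0⊕0⊕0⊕1⊕1⊕1 = 0
Syndrome (s16...s1) = 00011 → position 3.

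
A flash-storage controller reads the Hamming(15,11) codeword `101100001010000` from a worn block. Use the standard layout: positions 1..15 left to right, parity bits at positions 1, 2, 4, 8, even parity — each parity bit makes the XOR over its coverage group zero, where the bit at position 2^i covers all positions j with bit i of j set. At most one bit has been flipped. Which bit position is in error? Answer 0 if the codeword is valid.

s1: b1⊕b3⊕b5⊕b7⊕b9⊕b11⊕b13⊕b15 = 1⊕1⊕0⊕0⊕1⊕1⊕0⊕0 = 0
s2: b2⊕b3⊕b6⊕b7⊕b10⊕b11⊕b14⊕b15 = 0⊕1⊕0⊕0⊕0⊕1⊕0⊕0 = 0
s4: b4⊕b5⊕b6⊕b7⊕b12⊕b13⊕b14⊕b15 = 1⊕0⊕0⊕0⊕0⊕0⊕0⊕0 = 1
s8: b8⊕b9⊕b10⊕b11⊕b12⊕b13⊕b14⊕b15 = 0⊕1⊕0⊕1⊕0⊕0⊕0⊕0 = 0
Syndrome (s8...s1) = 0100 → position 4.

4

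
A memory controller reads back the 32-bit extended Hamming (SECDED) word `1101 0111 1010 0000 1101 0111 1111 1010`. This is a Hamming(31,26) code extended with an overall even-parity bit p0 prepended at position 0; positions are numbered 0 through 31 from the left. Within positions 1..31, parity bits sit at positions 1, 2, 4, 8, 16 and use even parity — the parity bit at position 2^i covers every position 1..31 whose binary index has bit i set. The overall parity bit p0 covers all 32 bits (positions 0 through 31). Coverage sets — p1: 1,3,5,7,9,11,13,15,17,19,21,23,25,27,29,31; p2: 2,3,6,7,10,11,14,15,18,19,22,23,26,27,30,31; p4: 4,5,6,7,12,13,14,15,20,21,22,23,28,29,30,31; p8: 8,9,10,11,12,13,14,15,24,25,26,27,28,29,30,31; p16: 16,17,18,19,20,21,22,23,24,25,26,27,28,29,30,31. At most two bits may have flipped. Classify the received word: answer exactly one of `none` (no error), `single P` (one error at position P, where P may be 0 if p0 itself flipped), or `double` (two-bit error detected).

s1: b1⊕b3⊕b5⊕b7⊕b9⊕b11⊕b13⊕b15⊕b17⊕b19⊕b21⊕b23⊕b25⊕b27⊕b29⊕b31 = 1⊕1⊕1⊕1⊕0⊕0⊕0⊕0⊕1⊕1⊕1⊕1⊕1⊕1⊕0⊕0 = 0
s2: b2⊕b3⊕b6⊕b7⊕b10⊕b11⊕b14⊕b15⊕b18⊕b19⊕b22⊕b23⊕b26⊕b27⊕b30⊕b31 = 0⊕1⊕1⊕1⊕1⊕0⊕0⊕0⊕0⊕1⊕1⊕1⊕1⊕1⊕1⊕0 = 0
s4: b4⊕b5⊕b6⊕b7⊕b12⊕b13⊕b14⊕b15⊕b20⊕b21⊕b22⊕b23⊕b28⊕b29⊕b30⊕b31 = 0⊕1⊕1⊕1⊕0⊕0⊕0⊕0⊕0⊕1⊕1⊕1⊕1⊕0⊕1⊕0 = 0
s8: b8⊕b9⊕b10⊕b11⊕b12⊕b13⊕b14⊕b15⊕b24⊕b25⊕b26⊕b27⊕b28⊕b29⊕b30⊕b31 = 1⊕0⊕1⊕0⊕0⊕0⊕0⊕0⊕1⊕1⊕1⊕1⊕1⊕0⊕1⊕0 = 0
s16: b16⊕b17⊕b18⊕b19⊕b20⊕b21⊕b22⊕b23⊕b24⊕b25⊕b26⊕b27⊕b28⊕b29⊕b30⊕b31 = 1⊕1⊕0⊕1⊕0⊕1⊕1⊕1⊕1⊕1⊕1⊕1⊕1⊕0⊕1⊕0 = 0
Syndrome (s16...s1) = 00000 → position 0 (no error).
Overall parity (XOR of all 32 bits, including p0): 1⊕1⊕0⊕1⊕0⊕1⊕1⊕1⊕1⊕0⊕1⊕0⊕0⊕0⊕0⊕0⊕1⊕1⊕0⊕1⊕0⊕1⊕1⊕1⊕1⊕1⊕1⊕1⊕1⊕0⊕1⊕0 = 0
Overall=0, syndrome position=0 → no error.

none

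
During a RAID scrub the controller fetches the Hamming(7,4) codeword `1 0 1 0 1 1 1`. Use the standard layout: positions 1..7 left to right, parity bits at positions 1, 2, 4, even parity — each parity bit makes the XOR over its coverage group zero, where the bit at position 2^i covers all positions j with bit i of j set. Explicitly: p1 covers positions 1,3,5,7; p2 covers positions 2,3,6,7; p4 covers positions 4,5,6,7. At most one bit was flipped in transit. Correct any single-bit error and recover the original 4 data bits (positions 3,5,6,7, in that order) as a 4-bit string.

1101

s1: b1⊕b3⊕b5⊕b7 = 1⊕1⊕1⊕1 = 0
s2: b2⊕b3⊕b6⊕b7 = 0⊕1⊕1⊕1 = 1
s4: b4⊕b5⊕b6⊕b7 = 0⊕1⊕1⊕1 = 1
Syndrome (s4...s1) = 110 → position 6.
Flip bit 6: corrected codeword = 1010101
Data bits at positions 3,5,6,7: 1101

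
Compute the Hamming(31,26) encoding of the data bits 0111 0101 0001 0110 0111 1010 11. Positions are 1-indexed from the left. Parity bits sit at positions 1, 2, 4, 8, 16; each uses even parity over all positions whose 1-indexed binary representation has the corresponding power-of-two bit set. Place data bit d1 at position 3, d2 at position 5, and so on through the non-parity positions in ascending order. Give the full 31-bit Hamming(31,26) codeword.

Place data bits at non-power-of-two positions: b3=0, b5=1, b6=1, b7=1, b9=0, b10=1, b11=0, b12=1, b13=0, b14=0, b15=0, b17=1, b18=0, b19=1, b20=1, b21=0, b22=0, b23=1, b24=1, b25=1, b26=1, b27=0, b28=1, b29=0, b30=1, b31=1.
p1 = XOR of data positions {3,5,7,9,11,13,15,17,19,21,23,25,27,29,31} = 0⊕1⊕1⊕0⊕0⊕0⊕0⊕1⊕1⊕0⊕1⊕1⊕0⊕0⊕1 = 1
p2 = XOR of data positions {3,6,7,10,11,14,15,18,19,22,23,26,27,30,31} = 0⊕1⊕1⊕1⊕0⊕0⊕0⊕0⊕1⊕0⊕1⊕1⊕0⊕1⊕1 = 0
p4 = XOR of data positions {5,6,7,12,13,14,15,20,21,22,23,28,29,30,31} = 1⊕1⊕1⊕1⊕0⊕0⊕0⊕1⊕0⊕0⊕1⊕1⊕0⊕1⊕1 = 1
p8 = XOR of data positions {9,10,11,12,13,14,15,24,25,26,27,28,29,30,31} = 0⊕1⊕0⊕1⊕0⊕0⊕0⊕1⊕1⊕1⊕0⊕1⊕0⊕1⊕1 = 0
p16 = XOR of data positions {17,18,19,20,21,22,23,24,25,26,27,28,29,30,31} = 1⊕0⊕1⊕1⊕0⊕0⊕1⊕1⊕1⊕1⊕0⊕1⊕0⊕1⊕1 = 0
Codeword b1..b31 = 1001111001010000101100111101011

1001111001010000101100111101011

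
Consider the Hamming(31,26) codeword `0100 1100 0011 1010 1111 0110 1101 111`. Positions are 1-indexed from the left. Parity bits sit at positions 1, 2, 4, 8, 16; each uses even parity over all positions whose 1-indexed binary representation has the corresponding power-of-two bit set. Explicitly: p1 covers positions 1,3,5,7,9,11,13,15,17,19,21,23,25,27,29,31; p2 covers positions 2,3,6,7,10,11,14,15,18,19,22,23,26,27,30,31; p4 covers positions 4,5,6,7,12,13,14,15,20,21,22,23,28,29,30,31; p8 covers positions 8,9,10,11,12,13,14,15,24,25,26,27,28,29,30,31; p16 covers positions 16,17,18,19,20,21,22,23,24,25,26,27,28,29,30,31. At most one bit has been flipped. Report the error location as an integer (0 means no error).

2

s1: b1⊕b3⊕b5⊕b7⊕b9⊕b11⊕b13⊕b15⊕b17⊕b19⊕b21⊕b23⊕b25⊕b27⊕b29⊕b31 = 0⊕0⊕1⊕0⊕0⊕1⊕1⊕1⊕1⊕1⊕0⊕1⊕1⊕0⊕1⊕1 = 0
s2: b2⊕b3⊕b6⊕b7⊕b10⊕b11⊕b14⊕b15⊕b18⊕b19⊕b22⊕b23⊕b26⊕b27⊕b30⊕b31 = 1⊕0⊕1⊕0⊕0⊕1⊕0⊕1⊕1⊕1⊕1⊕1⊕1⊕0⊕1⊕1 = 1
s4: b4⊕b5⊕b6⊕b7⊕b12⊕b13⊕b14⊕b15⊕b20⊕b21⊕b22⊕b23⊕b28⊕b29⊕b30⊕b31 = 0⊕1⊕1⊕0⊕1⊕1⊕0⊕1⊕1⊕0⊕1⊕1⊕1⊕1⊕1⊕1 = 0
s8: b8⊕b9⊕b10⊕b11⊕b12⊕b13⊕b14⊕b15⊕b24⊕b25⊕b26⊕b27⊕b28⊕b29⊕b30⊕b31 = 0⊕0⊕0⊕1⊕1⊕1⊕0⊕1⊕0⊕1⊕1⊕0⊕1⊕1⊕1⊕1 = 0
s16: b16⊕b17⊕b18⊕b19⊕b20⊕b21⊕b22⊕b23⊕b24⊕b25⊕b26⊕b27⊕b28⊕b29⊕b30⊕b31 = 0⊕1⊕1⊕1⊕1⊕0⊕1⊕1⊕0⊕1⊕1⊕0⊕1⊕1⊕1⊕1 = 0
Syndrome (s16...s1) = 00010 → position 2.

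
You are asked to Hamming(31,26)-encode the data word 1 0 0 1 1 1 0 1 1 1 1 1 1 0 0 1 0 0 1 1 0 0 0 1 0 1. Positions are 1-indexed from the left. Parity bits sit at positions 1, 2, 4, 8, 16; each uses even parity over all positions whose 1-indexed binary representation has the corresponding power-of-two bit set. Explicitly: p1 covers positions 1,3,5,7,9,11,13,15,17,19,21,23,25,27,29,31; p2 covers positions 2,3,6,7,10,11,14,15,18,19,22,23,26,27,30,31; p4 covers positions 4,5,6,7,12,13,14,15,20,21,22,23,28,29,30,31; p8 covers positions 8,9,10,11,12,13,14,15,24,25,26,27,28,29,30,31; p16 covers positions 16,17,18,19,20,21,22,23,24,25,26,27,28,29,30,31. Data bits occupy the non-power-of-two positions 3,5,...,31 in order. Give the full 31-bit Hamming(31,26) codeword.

0110001011011111110010011000101

Place data bits at non-power-of-two positions: b3=1, b5=0, b6=0, b7=1, b9=1, b10=1, b11=0, b12=1, b13=1, b14=1, b15=1, b17=1, b18=1, b19=0, b20=0, b21=1, b22=0, b23=0, b24=1, b25=1, b26=0, b27=0, b28=0, b29=1, b30=0, b31=1.
p1 = XOR of data positions {3,5,7,9,11,13,15,17,19,21,23,25,27,29,31} = 1⊕0⊕1⊕1⊕0⊕1⊕1⊕1⊕0⊕1⊕0⊕1⊕0⊕1⊕1 = 0
p2 = XOR of data positions {3,6,7,10,11,14,15,18,19,22,23,26,27,30,31} = 1⊕0⊕1⊕1⊕0⊕1⊕1⊕1⊕0⊕0⊕0⊕0⊕0⊕0⊕1 = 1
p4 = XOR of data positions {5,6,7,12,13,14,15,20,21,22,23,28,29,30,31} = 0⊕0⊕1⊕1⊕1⊕1⊕1⊕0⊕1⊕0⊕0⊕0⊕1⊕0⊕1 = 0
p8 = XOR of data positions {9,10,11,12,13,14,15,24,25,26,27,28,29,30,31} = 1⊕1⊕0⊕1⊕1⊕1⊕1⊕1⊕1⊕0⊕0⊕0⊕1⊕0⊕1 = 0
p16 = XOR of data positions {17,18,19,20,21,22,23,24,25,26,27,28,29,30,31} = 1⊕1⊕0⊕0⊕1⊕0⊕0⊕1⊕1⊕0⊕0⊕0⊕1⊕0⊕1 = 1
Codeword b1..b31 = 0110001011011111110010011000101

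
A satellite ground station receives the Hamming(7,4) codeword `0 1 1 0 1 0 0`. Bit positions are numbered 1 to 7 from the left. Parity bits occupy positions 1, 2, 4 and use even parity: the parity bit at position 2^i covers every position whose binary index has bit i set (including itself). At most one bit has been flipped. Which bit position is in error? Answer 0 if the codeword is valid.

s1: b1⊕b3⊕b5⊕b7 = 0⊕1⊕1⊕0 = 0
s2: b2⊕b3⊕b6⊕b7 = 1⊕1⊕0⊕0 = 0
s4: b4⊕b5⊕b6⊕b7 = 0⊕1⊕0⊕0 = 1
Syndrome (s4...s1) = 100 → position 4.

4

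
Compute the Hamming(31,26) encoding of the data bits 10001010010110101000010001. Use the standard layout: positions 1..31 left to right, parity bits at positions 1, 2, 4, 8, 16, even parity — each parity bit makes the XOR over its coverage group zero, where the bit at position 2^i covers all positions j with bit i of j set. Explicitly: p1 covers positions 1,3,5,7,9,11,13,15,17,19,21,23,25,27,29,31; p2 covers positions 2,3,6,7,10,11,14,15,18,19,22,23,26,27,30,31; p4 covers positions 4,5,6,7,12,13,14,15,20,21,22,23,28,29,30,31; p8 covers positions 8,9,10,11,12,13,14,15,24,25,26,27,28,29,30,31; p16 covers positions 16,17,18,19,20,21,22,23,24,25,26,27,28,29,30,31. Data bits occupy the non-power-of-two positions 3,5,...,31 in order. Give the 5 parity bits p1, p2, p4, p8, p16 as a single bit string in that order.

01010

Place data bits at non-power-of-two positions: b3=1, b5=0, b6=0, b7=0, b9=1, b10=0, b11=1, b12=0, b13=0, b14=1, b15=0, b17=1, b18=1, b19=0, b20=1, b21=0, b22=1, b23=0, b24=0, b25=0, b26=0, b27=1, b28=0, b29=0, b30=0, b31=1.
p1 = XOR of data positions {3,5,7,9,11,13,15,17,19,21,23,25,27,29,31} = 1⊕0⊕0⊕1⊕1⊕0⊕0⊕1⊕0⊕0⊕0⊕0⊕1⊕0⊕1 = 0
p2 = XOR of data positions {3,6,7,10,11,14,15,18,19,22,23,26,27,30,31} = 1⊕0⊕0⊕0⊕1⊕1⊕0⊕1⊕0⊕1⊕0⊕0⊕1⊕0⊕1 = 1
p4 = XOR of data positions {5,6,7,12,13,14,15,20,21,22,23,28,29,30,31} = 0⊕0⊕0⊕0⊕0⊕1⊕0⊕1⊕0⊕1⊕0⊕0⊕0⊕0⊕1 = 0
p8 = XOR of data positions {9,10,11,12,13,14,15,24,25,26,27,28,29,30,31} = 1⊕0⊕1⊕0⊕0⊕1⊕0⊕0⊕0⊕0⊕1⊕0⊕0⊕0⊕1 = 1
p16 = XOR of data positions {17,18,19,20,21,22,23,24,25,26,27,28,29,30,31} = 1⊕1⊕0⊕1⊕0⊕1⊕0⊕0⊕0⊕0⊕1⊕0⊕0⊕0⊕1 = 0
Parity bits p1,p2,p4,p8,p16 = 01010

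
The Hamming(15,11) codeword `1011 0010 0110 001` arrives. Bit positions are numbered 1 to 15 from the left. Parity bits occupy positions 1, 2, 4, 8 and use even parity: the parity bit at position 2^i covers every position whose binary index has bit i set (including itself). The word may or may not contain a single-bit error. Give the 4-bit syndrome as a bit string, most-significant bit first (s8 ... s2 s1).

1111

s1: b1⊕b3⊕b5⊕b7⊕b9⊕b11⊕b13⊕b15 = 1⊕1⊕0⊕1⊕0⊕1⊕0⊕1 = 1
s2: b2⊕b3⊕b6⊕b7⊕b10⊕b11⊕b14⊕b15 = 0⊕1⊕0⊕1⊕1⊕1⊕0⊕1 = 1
s4: b4⊕b5⊕b6⊕b7⊕b12⊕b13⊕b14⊕b15 = 1⊕0⊕0⊕1⊕0⊕0⊕0⊕1 = 1
s8: b8⊕b9⊕b10⊕b11⊕b12⊕b13⊕b14⊕b15 = 0⊕0⊕1⊕1⊕0⊕0⊕0⊕1 = 1
Syndrome (s8...s1) = 1111 → position 15.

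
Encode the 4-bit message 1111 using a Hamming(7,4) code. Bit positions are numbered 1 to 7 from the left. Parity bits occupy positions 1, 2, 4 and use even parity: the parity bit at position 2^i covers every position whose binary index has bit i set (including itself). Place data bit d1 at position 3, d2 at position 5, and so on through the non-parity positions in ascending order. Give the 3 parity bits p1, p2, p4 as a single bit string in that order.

Place data bits at non-power-of-two positions: b3=1, b5=1, b6=1, b7=1.
p1 = XOR of data positions {3,5,7} = 1⊕1⊕1 = 1
p2 = XOR of data positions {3,6,7} = 1⊕1⊕1 = 1
p4 = XOR of data positions {5,6,7} = 1⊕1⊕1 = 1
Parity bits p1,p2,p4 = 111

111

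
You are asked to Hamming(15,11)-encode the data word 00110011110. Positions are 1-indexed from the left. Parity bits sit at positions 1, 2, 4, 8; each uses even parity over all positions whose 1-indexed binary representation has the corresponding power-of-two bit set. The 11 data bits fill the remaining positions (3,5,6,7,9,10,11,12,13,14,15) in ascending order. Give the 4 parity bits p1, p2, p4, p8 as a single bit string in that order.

Place data bits at non-power-of-two positions: b3=0, b5=0, b6=1, b7=1, b9=0, b10=0, b11=1, b12=1, b13=1, b14=1, b15=0.
p1 = XOR of data positions {3,5,7,9,11,13,15} = 0⊕0⊕1⊕0⊕1⊕1⊕0 = 1
p2 = XOR of data positions {3,6,7,10,11,14,15} = 0⊕1⊕1⊕0⊕1⊕1⊕0 = 0
p4 = XOR of data positions {5,6,7,12,13,14,15} = 0⊕1⊕1⊕1⊕1⊕1⊕0 = 1
p8 = XOR of data positions {9,10,11,12,13,14,15} = 0⊕0⊕1⊕1⊕1⊕1⊕0 = 0
Parity bits p1,p2,p4,p8 = 1010

1010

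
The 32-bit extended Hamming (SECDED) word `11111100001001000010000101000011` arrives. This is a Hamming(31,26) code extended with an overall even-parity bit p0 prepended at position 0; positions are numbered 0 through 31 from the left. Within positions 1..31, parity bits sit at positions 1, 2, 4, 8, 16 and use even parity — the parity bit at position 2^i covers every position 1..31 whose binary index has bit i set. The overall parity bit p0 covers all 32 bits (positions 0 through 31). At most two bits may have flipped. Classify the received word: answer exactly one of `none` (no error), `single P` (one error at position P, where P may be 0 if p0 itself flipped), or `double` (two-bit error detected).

s1: b1⊕b3⊕b5⊕b7⊕b9⊕b11⊕b13⊕b15⊕b17⊕b19⊕b21⊕b23⊕b25⊕b27⊕b29⊕b31 = 1⊕1⊕1⊕0⊕0⊕0⊕1⊕0⊕0⊕0⊕0⊕1⊕1⊕0⊕0⊕1 = 1
s2: b2⊕b3⊕b6⊕b7⊕b10⊕b11⊕b14⊕b15⊕b18⊕b19⊕b22⊕b23⊕b26⊕b27⊕b30⊕b31 = 1⊕1⊕0⊕0⊕1⊕0⊕0⊕0⊕1⊕0⊕0⊕1⊕0⊕0⊕1⊕1 = 1
s4: b4⊕b5⊕b6⊕b7⊕b12⊕b13⊕b14⊕b15⊕b20⊕b21⊕b22⊕b23⊕b28⊕b29⊕b30⊕b31 = 1⊕1⊕0⊕0⊕0⊕1⊕0⊕0⊕0⊕0⊕0⊕1⊕0⊕0⊕1⊕1 = 0
s8: b8⊕b9⊕b10⊕b11⊕b12⊕b13⊕b14⊕b15⊕b24⊕b25⊕b26⊕b27⊕b28⊕b29⊕b30⊕b31 = 0⊕0⊕1⊕0⊕0⊕1⊕0⊕0⊕0⊕1⊕0⊕0⊕0⊕0⊕1⊕1 = 1
s16: b16⊕b17⊕b18⊕b19⊕b20⊕b21⊕b22⊕b23⊕b24⊕b25⊕b26⊕b27⊕b28⊕b29⊕b30⊕b31 = 0⊕0⊕1⊕0⊕0⊕0⊕0⊕1⊕0⊕1⊕0⊕0⊕0⊕0⊕1⊕1 = 1
Syndrome (s16...s1) = 11011 → position 27.
Overall parity (XOR of all 32 bits, including p0): 1⊕1⊕1⊕1⊕1⊕1⊕0⊕0⊕0⊕0⊕1⊕0⊕0⊕1⊕0⊕0⊕0⊕0⊕1⊕0⊕0⊕0⊕0⊕1⊕0⊕1⊕0⊕0⊕0⊕0⊕1⊕1 = 1
Overall=1, syndrome position=27 → single-bit error at position 27.

single 27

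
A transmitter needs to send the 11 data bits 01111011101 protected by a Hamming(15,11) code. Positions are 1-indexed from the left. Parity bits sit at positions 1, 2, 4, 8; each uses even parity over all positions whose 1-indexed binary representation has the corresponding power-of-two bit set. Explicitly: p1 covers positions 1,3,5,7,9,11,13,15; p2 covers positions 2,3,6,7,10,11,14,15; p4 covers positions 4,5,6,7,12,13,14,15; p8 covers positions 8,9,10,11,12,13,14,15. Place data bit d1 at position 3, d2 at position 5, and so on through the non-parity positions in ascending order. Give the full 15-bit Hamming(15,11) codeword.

Place data bits at non-power-of-two positions: b3=0, b5=1, b6=1, b7=1, b9=1, b10=0, b11=1, b12=1, b13=1, b14=0, b15=1.
p1 = XOR of data positions {3,5,7,9,11,13,15} = 0⊕1⊕1⊕1⊕1⊕1⊕1 = 0
p2 = XOR of data positions {3,6,7,10,11,14,15} = 0⊕1⊕1⊕0⊕1⊕0⊕1 = 0
p4 = XOR of data positions {5,6,7,12,13,14,15} = 1⊕1⊕1⊕1⊕1⊕0⊕1 = 0
p8 = XOR of data positions {9,10,11,12,13,14,15} = 1⊕0⊕1⊕1⊕1⊕0⊕1 = 1
Codeword b1..b15 = 000011111011101

000011111011101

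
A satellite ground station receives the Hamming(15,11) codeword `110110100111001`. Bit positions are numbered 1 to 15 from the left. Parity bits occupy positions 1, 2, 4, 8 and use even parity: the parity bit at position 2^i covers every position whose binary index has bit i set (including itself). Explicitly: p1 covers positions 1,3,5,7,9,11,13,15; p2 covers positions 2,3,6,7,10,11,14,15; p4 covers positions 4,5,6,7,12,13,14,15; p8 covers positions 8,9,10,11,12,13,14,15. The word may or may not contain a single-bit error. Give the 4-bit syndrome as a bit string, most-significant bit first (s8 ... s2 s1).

0111

s1: b1⊕b3⊕b5⊕b7⊕b9⊕b11⊕b13⊕b15 = 1⊕0⊕1⊕1⊕0⊕1⊕0⊕1 = 1
s2: b2⊕b3⊕b6⊕b7⊕b10⊕b11⊕b14⊕b15 = 1⊕0⊕0⊕1⊕1⊕1⊕0⊕1 = 1
s4: b4⊕b5⊕b6⊕b7⊕b12⊕b13⊕b14⊕b15 = 1⊕1⊕0⊕1⊕1⊕0⊕0⊕1 = 1
s8: b8⊕b9⊕b10⊕b11⊕b12⊕b13⊕b14⊕b15 = 0⊕0⊕1⊕1⊕1⊕0⊕0⊕1 = 0
Syndrome (s8...s1) = 0111 → position 7.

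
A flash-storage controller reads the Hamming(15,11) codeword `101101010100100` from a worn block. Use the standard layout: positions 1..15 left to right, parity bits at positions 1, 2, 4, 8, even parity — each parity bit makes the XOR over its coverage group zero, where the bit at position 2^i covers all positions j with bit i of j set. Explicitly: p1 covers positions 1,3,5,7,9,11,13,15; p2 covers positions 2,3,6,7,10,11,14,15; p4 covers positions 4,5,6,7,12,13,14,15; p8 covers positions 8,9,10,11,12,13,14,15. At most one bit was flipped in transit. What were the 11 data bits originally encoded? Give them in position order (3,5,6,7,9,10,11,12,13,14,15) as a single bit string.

10100100101

s1: b1⊕b3⊕b5⊕b7⊕b9⊕b11⊕b13⊕b15 = 1⊕1⊕0⊕0⊕0⊕0⊕1⊕0 = 1
s2: b2⊕b3⊕b6⊕b7⊕b10⊕b11⊕b14⊕b15 = 0⊕1⊕1⊕0⊕1⊕0⊕0⊕0 = 1
s4: b4⊕b5⊕b6⊕b7⊕b12⊕b13⊕b14⊕b15 = 1⊕0⊕1⊕0⊕0⊕1⊕0⊕0 = 1
s8: b8⊕b9⊕b10⊕b11⊕b12⊕b13⊕b14⊕b15 = 1⊕0⊕1⊕0⊕0⊕1⊕0⊕0 = 1
Syndrome (s8...s1) = 1111 → position 15.
Flip bit 15: corrected codeword = 101101010100101
Data bits at positions 3,5,6,7,9,10,11,12,13,14,15: 10100100101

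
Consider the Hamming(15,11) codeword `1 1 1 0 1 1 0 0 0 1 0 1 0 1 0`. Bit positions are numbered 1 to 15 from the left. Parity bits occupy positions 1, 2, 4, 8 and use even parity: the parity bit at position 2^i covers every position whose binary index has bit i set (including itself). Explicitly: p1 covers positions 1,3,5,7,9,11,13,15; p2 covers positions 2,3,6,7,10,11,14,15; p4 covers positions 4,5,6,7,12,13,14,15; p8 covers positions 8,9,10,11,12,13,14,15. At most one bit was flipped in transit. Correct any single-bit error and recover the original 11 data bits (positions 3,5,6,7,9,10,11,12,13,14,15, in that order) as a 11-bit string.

11100111010

s1: b1⊕b3⊕b5⊕b7⊕b9⊕b11⊕b13⊕b15 = 1⊕1⊕1⊕0⊕0⊕0⊕0⊕0 = 1
s2: b2⊕b3⊕b6⊕b7⊕b10⊕b11⊕b14⊕b15 = 1⊕1⊕1⊕0⊕1⊕0⊕1⊕0 = 1
s4: b4⊕b5⊕b6⊕b7⊕b12⊕b13⊕b14⊕b15 = 0⊕1⊕1⊕0⊕1⊕0⊕1⊕0 = 0
s8: b8⊕b9⊕b10⊕b11⊕b12⊕b13⊕b14⊕b15 = 0⊕0⊕1⊕0⊕1⊕0⊕1⊕0 = 1
Syndrome (s8...s1) = 1011 → position 11.
Flip bit 11: corrected codeword = 111011000111010
Data bits at positions 3,5,6,7,9,10,11,12,13,14,15: 11100111010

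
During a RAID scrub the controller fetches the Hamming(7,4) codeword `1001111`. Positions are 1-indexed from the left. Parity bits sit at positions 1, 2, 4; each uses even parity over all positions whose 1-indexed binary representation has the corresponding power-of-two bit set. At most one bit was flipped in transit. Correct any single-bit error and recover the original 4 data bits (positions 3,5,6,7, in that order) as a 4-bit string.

s1: b1⊕b3⊕b5⊕b7 = 1⊕0⊕1⊕1 = 1
s2: b2⊕b3⊕b6⊕b7 = 0⊕0⊕1⊕1 = 0
s4: b4⊕b5⊕b6⊕b7 = 1⊕1⊕1⊕1 = 0
Syndrome (s4...s1) = 001 → position 1.
Flip bit 1: corrected codeword = 0001111
Data bits at positions 3,5,6,7: 0111

0111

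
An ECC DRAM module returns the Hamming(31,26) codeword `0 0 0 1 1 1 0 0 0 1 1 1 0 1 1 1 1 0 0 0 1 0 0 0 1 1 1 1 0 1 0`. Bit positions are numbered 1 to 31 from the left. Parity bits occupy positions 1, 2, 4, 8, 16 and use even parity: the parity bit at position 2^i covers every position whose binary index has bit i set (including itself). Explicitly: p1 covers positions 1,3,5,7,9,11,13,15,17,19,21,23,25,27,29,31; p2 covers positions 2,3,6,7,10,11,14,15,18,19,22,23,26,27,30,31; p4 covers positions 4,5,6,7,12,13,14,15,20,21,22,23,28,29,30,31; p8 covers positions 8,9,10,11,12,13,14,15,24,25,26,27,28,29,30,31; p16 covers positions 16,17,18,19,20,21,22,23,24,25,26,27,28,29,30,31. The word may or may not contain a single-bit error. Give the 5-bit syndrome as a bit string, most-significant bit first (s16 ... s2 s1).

s1: b1⊕b3⊕b5⊕b7⊕b9⊕b11⊕b13⊕b15⊕b17⊕b19⊕b21⊕b23⊕b25⊕b27⊕b29⊕b31 = 0⊕0⊕1⊕0⊕0⊕1⊕0⊕1⊕1⊕0⊕1⊕0⊕1⊕1⊕0⊕0 = 1
s2: b2⊕b3⊕b6⊕b7⊕b10⊕b11⊕b14⊕b15⊕b18⊕b19⊕b22⊕b23⊕b26⊕b27⊕b30⊕b31 = 0⊕0⊕1⊕0⊕1⊕1⊕1⊕1⊕0⊕0⊕0⊕0⊕1⊕1⊕1⊕0 = 0
s4: b4⊕b5⊕b6⊕b7⊕b12⊕b13⊕b14⊕b15⊕b20⊕b21⊕b22⊕b23⊕b28⊕b29⊕b30⊕b31 = 1⊕1⊕1⊕0⊕1⊕0⊕1⊕1⊕0⊕1⊕0⊕0⊕1⊕0⊕1⊕0 = 1
s8: b8⊕b9⊕b10⊕b11⊕b12⊕b13⊕b14⊕b15⊕b24⊕b25⊕b26⊕b27⊕b28⊕b29⊕b30⊕b31 = 0⊕0⊕1⊕1⊕1⊕0⊕1⊕1⊕0⊕1⊕1⊕1⊕1⊕0⊕1⊕0 = 0
s16: b16⊕b17⊕b18⊕b19⊕b20⊕b21⊕b22⊕b23⊕b24⊕b25⊕b26⊕b27⊕b28⊕b29⊕b30⊕b31 = 1⊕1⊕0⊕0⊕0⊕1⊕0⊕0⊕0⊕1⊕1⊕1⊕1⊕0⊕1⊕0 = 0
Syndrome (s16...s1) = 00101 → position 5.

00101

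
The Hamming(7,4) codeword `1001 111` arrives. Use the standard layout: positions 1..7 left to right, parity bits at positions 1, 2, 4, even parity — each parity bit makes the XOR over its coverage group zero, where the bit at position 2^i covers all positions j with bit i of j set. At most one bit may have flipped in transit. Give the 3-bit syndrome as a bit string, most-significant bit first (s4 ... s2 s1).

s1: b1⊕b3⊕b5⊕b7 = 1⊕0⊕1⊕1 = 1
s2: b2⊕b3⊕b6⊕b7 = 0⊕0⊕1⊕1 = 0
s4: b4⊕b5⊕b6⊕b7 = 1⊕1⊕1⊕1 = 0
Syndrome (s4...s1) = 001 → position 1.

001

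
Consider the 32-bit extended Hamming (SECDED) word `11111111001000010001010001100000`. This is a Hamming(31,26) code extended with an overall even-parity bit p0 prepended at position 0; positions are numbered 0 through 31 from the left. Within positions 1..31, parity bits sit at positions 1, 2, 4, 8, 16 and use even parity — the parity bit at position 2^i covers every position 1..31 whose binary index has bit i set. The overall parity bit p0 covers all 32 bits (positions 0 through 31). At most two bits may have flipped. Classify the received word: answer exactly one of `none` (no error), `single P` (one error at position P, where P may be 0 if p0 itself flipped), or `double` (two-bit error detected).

none

s1: b1⊕b3⊕b5⊕b7⊕b9⊕b11⊕b13⊕b15⊕b17⊕b19⊕b21⊕b23⊕b25⊕b27⊕b29⊕b31 = 1⊕1⊕1⊕1⊕0⊕0⊕0⊕1⊕0⊕1⊕1⊕0⊕1⊕0⊕0⊕0 = 0
s2: b2⊕b3⊕b6⊕b7⊕b10⊕b11⊕b14⊕b15⊕b18⊕b19⊕b22⊕b23⊕b26⊕b27⊕b30⊕b31 = 1⊕1⊕1⊕1⊕1⊕0⊕0⊕1⊕0⊕1⊕0⊕0⊕1⊕0⊕0⊕0 = 0
s4: b4⊕b5⊕b6⊕b7⊕b12⊕b13⊕b14⊕b15⊕b20⊕b21⊕b22⊕b23⊕b28⊕b29⊕b30⊕b31 = 1⊕1⊕1⊕1⊕0⊕0⊕0⊕1⊕0⊕1⊕0⊕0⊕0⊕0⊕0⊕0 = 0
s8: b8⊕b9⊕b10⊕b11⊕b12⊕b13⊕b14⊕b15⊕b24⊕b25⊕b26⊕b27⊕b28⊕b29⊕b30⊕b31 = 0⊕0⊕1⊕0⊕0⊕0⊕0⊕1⊕0⊕1⊕1⊕0⊕0⊕0⊕0⊕0 = 0
s16: b16⊕b17⊕b18⊕b19⊕b20⊕b21⊕b22⊕b23⊕b24⊕b25⊕b26⊕b27⊕b28⊕b29⊕b30⊕b31 = 0⊕0⊕0⊕1⊕0⊕1⊕0⊕0⊕0⊕1⊕1⊕0⊕0⊕0⊕0⊕0 = 0
Syndrome (s16...s1) = 00000 → position 0 (no error).
Overall parity (XOR of all 32 bits, including p0): 1⊕1⊕1⊕1⊕1⊕1⊕1⊕1⊕0⊕0⊕1⊕0⊕0⊕0⊕0⊕1⊕0⊕0⊕0⊕1⊕0⊕1⊕0⊕0⊕0⊕1⊕1⊕0⊕0⊕0⊕0⊕0 = 0
Overall=0, syndrome position=0 → no error.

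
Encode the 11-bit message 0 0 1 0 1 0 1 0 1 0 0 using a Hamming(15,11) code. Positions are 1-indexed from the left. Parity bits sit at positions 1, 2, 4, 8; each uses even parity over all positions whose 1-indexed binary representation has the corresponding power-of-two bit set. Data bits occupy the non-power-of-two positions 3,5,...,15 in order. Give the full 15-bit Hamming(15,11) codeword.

100001011010100

Place data bits at non-power-of-two positions: b3=0, b5=0, b6=1, b7=0, b9=1, b10=0, b11=1, b12=0, b13=1, b14=0, b15=0.
p1 = XOR of data positions {3,5,7,9,11,13,15} = 0⊕0⊕0⊕1⊕1⊕1⊕0 = 1
p2 = XOR of data positions {3,6,7,10,11,14,15} = 0⊕1⊕0⊕0⊕1⊕0⊕0 = 0
p4 = XOR of data positions {5,6,7,12,13,14,15} = 0⊕1⊕0⊕0⊕1⊕0⊕0 = 0
p8 = XOR of data positions {9,10,11,12,13,14,15} = 1⊕0⊕1⊕0⊕1⊕0⊕0 = 1
Codeword b1..b15 = 100001011010100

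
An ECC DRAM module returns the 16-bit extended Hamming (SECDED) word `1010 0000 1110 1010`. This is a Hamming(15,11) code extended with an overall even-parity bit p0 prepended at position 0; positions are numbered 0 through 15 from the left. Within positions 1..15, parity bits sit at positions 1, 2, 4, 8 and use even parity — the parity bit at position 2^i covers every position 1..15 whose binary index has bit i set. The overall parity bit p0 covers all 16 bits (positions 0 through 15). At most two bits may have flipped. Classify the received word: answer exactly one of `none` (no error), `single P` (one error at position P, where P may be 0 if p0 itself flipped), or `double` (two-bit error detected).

single 11

s1: b1⊕b3⊕b5⊕b7⊕b9⊕b11⊕b13⊕b15 = 0⊕0⊕0⊕0⊕1⊕0⊕0⊕0 = 1
s2: b2⊕b3⊕b6⊕b7⊕b10⊕b11⊕b14⊕b15 = 1⊕0⊕0⊕0⊕1⊕0⊕1⊕0 = 1
s4: b4⊕b5⊕b6⊕b7⊕b12⊕b13⊕b14⊕b15 = 0⊕0⊕0⊕0⊕1⊕0⊕1⊕0 = 0
s8: b8⊕b9⊕b10⊕b11⊕b12⊕b13⊕b14⊕b15 = 1⊕1⊕1⊕0⊕1⊕0⊕1⊕0 = 1
Syndrome (s8...s1) = 1011 → position 11.
Overall parity (XOR of all 16 bits, including p0): 1⊕0⊕1⊕0⊕0⊕0⊕0⊕0⊕1⊕1⊕1⊕0⊕1⊕0⊕1⊕0 = 1
Overall=1, syndrome position=11 → single-bit error at position 11.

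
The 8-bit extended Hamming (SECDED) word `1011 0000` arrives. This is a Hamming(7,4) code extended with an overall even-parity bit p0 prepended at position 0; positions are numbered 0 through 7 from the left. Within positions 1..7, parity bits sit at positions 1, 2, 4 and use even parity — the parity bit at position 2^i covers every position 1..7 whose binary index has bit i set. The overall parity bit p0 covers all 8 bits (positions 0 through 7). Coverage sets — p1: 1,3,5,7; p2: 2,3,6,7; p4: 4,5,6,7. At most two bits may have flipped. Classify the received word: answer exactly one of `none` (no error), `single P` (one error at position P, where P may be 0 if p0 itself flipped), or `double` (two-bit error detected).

single 1

s1: b1⊕b3⊕b5⊕b7 = 0⊕1⊕0⊕0 = 1
s2: b2⊕b3⊕b6⊕b7 = 1⊕1⊕0⊕0 = 0
s4: b4⊕b5⊕b6⊕b7 = 0⊕0⊕0⊕0 = 0
Syndrome (s4...s1) = 001 → position 1.
Overall parity (XOR of all 8 bits, including p0): 1⊕0⊕1⊕1⊕0⊕0⊕0⊕0 = 1
Overall=1, syndrome position=1 → single-bit error at position 1.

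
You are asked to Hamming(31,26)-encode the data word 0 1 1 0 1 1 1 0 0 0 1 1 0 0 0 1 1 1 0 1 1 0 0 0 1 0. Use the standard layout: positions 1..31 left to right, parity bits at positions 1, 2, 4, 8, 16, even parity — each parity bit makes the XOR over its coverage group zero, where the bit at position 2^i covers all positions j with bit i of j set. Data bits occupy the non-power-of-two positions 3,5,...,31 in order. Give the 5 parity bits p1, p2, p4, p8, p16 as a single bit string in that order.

Place data bits at non-power-of-two positions: b3=0, b5=1, b6=1, b7=0, b9=1, b10=1, b11=1, b12=0, b13=0, b14=0, b15=1, b17=1, b18=0, b19=0, b20=0, b21=1, b22=1, b23=1, b24=0, b25=1, b26=1, b27=0, b28=0, b29=0, b30=1, b31=0.
p1 = XOR of data positions {3,5,7,9,11,13,15,17,19,21,23,25,27,29,31} = 0⊕1⊕0⊕1⊕1⊕0⊕1⊕1⊕0⊕1⊕1⊕1⊕0⊕0⊕0 = 0
p2 = XOR of data positions {3,6,7,10,11,14,15,18,19,22,23,26,27,30,31} = 0⊕1⊕0⊕1⊕1⊕0⊕1⊕0⊕0⊕1⊕1⊕1⊕0⊕1⊕0 = 0
p4 = XOR of data positions {5,6,7,12,13,14,15,20,21,22,23,28,29,30,31} = 1⊕1⊕0⊕0⊕0⊕0⊕1⊕0⊕1⊕1⊕1⊕0⊕0⊕1⊕0 = 1
p8 = XOR of data positions {9,10,11,12,13,14,15,24,25,26,27,28,29,30,31} = 1⊕1⊕1⊕0⊕0⊕0⊕1⊕0⊕1⊕1⊕0⊕0⊕0⊕1⊕0 = 1
p16 = XOR of data positions {17,18,19,20,21,22,23,24,25,26,27,28,29,30,31} = 1⊕0⊕0⊕0⊕1⊕1⊕1⊕0⊕1⊕1⊕0⊕0⊕0⊕1⊕0 = 1
Parity bits p1,p2,p4,p8,p16 = 00111

00111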